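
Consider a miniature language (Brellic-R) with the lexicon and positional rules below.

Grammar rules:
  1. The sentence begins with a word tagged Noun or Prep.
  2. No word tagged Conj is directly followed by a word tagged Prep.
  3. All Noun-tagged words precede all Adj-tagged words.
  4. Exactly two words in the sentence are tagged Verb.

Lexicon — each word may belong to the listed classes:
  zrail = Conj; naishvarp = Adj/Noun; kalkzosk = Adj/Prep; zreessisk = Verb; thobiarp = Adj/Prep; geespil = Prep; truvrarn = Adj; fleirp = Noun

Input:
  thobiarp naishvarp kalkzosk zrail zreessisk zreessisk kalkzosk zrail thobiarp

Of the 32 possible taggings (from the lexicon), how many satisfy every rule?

8

Candidates per position — 1:thobiarp {Adj,Prep}; 2:naishvarp {Adj,Noun}; 3:kalkzosk {Adj,Prep}; 4:zrail {Conj}; 5:zreessisk {Verb}; 6:zreessisk {Verb}; 7:kalkzosk {Adj,Prep}; 8:zrail {Conj}; 9:thobiarp {Adj,Prep}.
There are 32 candidate sequences in total.
Checking each against the rules leaves 8 sequences.
Count = 8.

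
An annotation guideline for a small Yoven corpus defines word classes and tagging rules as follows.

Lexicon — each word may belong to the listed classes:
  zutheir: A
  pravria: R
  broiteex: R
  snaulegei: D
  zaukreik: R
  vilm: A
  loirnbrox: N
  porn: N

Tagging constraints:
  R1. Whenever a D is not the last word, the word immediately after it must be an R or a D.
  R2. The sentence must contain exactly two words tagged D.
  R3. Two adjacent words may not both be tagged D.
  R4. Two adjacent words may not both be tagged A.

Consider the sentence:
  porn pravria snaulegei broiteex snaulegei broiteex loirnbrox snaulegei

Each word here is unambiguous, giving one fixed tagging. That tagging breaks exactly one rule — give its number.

2

Fixed tagging: N R D R D R N D.
Applying the rules: R1 ok, R2 fails, R3 ok, R4 ok.
Only rule 2 fails.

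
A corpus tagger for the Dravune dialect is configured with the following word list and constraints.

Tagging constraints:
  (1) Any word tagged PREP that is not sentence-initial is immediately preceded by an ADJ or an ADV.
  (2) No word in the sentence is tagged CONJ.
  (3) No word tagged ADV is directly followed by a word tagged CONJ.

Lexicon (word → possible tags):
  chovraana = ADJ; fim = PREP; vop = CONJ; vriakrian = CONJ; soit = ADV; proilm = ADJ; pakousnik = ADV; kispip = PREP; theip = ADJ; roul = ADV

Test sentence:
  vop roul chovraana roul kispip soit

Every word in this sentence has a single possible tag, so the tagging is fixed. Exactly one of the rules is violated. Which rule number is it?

Fixed tagging: CONJ ADV ADJ ADV PREP ADV.
Rule check: R1 pass, R2 fail, R3 pass.
Only rule 2 fails.

2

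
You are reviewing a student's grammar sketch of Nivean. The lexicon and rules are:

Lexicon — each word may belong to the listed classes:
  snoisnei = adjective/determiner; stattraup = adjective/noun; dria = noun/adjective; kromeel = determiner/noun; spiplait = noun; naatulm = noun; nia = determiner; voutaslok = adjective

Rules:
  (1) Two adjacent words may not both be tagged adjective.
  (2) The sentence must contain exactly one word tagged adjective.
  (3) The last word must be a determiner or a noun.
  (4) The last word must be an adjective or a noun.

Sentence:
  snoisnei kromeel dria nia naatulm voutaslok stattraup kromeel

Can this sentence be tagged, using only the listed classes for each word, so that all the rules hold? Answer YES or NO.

YES

Candidates per position — 1:snoisnei {adjective,determiner}; 2:kromeel {determiner,noun}; 3:dria {noun,adjective}; 4:nia {determiner}; 5:naatulm {noun}; 6:voutaslok {adjective}; 7:stattraup {adjective,noun}; 8:kromeel {determiner,noun}.
One satisfying assignment: determiner determiner noun determiner noun adjective noun noun.
Verifying each rule — rule 1 ✓; rule 2 ✓; rule 3 ✓; rule 4 ✓.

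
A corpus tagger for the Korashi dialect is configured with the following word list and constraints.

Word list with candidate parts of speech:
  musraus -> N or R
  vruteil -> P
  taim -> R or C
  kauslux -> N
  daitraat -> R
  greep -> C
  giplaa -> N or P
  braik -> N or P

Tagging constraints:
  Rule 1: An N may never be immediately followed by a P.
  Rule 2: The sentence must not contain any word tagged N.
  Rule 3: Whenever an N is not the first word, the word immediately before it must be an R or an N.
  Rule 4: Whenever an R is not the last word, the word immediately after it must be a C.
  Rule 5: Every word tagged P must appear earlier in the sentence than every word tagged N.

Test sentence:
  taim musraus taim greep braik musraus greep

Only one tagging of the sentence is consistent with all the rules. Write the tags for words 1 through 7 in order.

C R C C P R C

Candidates per position — 1:taim {R,C}; 2:musraus {N,R}; 3:taim {R,C}; 4:greep {C}; 5:braik {N,P}; 6:musraus {N,R}; 7:greep {C}.
Position 1: R is ruled out by rule 4; that leaves C.
Position 2: N is ruled out by rule 2; that leaves R.
Position 3: R is ruled out by rule 4; that leaves C.
Position 5: N is ruled out by rule 2; that leaves P.
Position 6: N is ruled out by rule 2; that leaves R.
The unique satisfying tagging is: C R C C P R C.
Checking: rule 1 satisfied; rule 2 satisfied; rule 3 satisfied; rule 4 satisfied; rule 5 satisfied.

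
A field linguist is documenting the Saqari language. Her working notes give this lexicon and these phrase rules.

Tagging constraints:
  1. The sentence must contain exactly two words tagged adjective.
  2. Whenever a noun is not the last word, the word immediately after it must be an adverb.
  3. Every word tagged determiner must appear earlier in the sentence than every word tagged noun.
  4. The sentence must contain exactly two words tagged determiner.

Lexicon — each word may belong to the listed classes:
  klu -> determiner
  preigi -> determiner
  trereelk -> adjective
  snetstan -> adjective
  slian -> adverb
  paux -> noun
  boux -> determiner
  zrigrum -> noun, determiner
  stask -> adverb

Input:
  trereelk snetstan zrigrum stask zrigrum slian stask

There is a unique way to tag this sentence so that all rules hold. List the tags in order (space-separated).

adjective adjective determiner adverb determiner adverb adverb

Candidates per position — 1:trereelk {adjective}; 2:snetstan {adjective}; 3:zrigrum {noun,determiner}; 4:stask {adverb}; 5:zrigrum {noun,determiner}; 6:slian {adverb}; 7:stask {adverb}.
Position 3: noun is ruled out by rule 4; that leaves determiner.
Position 5: noun is ruled out by rule 4; that leaves determiner.
The unique satisfying tagging is: adjective adjective determiner adverb determiner adverb adverb.
Rule-by-rule: rule 1 ✓; rule 2 ✓; rule 3 ✓; rule 4 ✓.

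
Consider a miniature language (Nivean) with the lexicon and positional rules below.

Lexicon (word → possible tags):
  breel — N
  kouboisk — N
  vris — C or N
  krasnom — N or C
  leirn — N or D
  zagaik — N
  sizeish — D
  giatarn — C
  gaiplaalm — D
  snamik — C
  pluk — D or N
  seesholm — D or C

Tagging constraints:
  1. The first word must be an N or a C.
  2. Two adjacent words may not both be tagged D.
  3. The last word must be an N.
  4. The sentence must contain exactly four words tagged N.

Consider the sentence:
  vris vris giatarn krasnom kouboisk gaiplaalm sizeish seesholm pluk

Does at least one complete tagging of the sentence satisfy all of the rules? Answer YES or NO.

NO

Candidates per position — 1:vris {C,N}; 2:vris {C,N}; 3:giatarn {C}; 4:krasnom {N,C}; 5:kouboisk {N}; 6:gaiplaalm {D}; 7:sizeish {D}; 8:seesholm {D,C}; 9:pluk {D,N}.
Rule 2 cannot be satisfied by any choice of tags from the lexicon.
So there is no consistent tagging.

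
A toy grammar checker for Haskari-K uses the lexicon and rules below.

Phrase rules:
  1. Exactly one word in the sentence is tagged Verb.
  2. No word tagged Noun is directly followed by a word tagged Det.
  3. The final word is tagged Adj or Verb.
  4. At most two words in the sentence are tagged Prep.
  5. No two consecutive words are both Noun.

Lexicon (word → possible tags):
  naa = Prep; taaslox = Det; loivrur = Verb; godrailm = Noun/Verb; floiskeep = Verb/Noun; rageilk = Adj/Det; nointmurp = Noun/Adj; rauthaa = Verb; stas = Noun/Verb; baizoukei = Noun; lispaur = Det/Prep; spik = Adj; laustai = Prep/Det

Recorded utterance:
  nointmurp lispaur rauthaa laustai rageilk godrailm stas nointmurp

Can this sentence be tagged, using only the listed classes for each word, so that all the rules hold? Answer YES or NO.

NO

Candidates per position — 1:nointmurp {Noun,Adj}; 2:lispaur {Det,Prep}; 3:rauthaa {Verb}; 4:laustai {Prep,Det}; 5:rageilk {Adj,Det}; 6:godrailm {Noun,Verb}; 7:stas {Noun,Verb}; 8:nointmurp {Noun,Adj}.
Every candidate sequence violates at least one rule; no consistent tagging exists.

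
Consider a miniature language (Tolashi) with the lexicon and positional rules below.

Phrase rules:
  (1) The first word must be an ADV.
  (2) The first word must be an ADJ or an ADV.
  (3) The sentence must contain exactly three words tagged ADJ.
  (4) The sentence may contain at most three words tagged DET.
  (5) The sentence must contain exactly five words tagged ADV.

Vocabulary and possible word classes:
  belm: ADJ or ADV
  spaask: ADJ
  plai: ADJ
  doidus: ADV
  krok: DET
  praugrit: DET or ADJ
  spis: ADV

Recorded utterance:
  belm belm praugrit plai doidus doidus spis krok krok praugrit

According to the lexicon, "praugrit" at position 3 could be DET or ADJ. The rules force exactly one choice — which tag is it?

Candidates per position — 1:belm {ADJ,ADV}; 2:belm {ADJ,ADV}; 3:praugrit {DET,ADJ}; 4:plai {ADJ}; 5:doidus {ADV}; 6:doidus {ADV}; 7:spis {ADV}; 8:krok {DET}; 9:krok {DET}; 10:praugrit {DET,ADJ}.
Word 1 cannot be ADJ — rule 1 would then fail for every completion. It is ADV.
Word 2 cannot be ADJ — rule 5 would then fail for every completion. It is ADV.
Word 3 cannot be DET — rule 3 would then fail for every completion. It is ADJ.
Word 10 cannot be DET — rule 3 would then fail for every completion. It is ADJ.
The unique satisfying tagging is: ADV ADV ADJ ADJ ADV ADV ADV DET DET ADJ.
Verifying each rule — rule 1 ok; rule 2 ok; rule 3 ok; rule 4 ok; rule 5 ok.

ADJ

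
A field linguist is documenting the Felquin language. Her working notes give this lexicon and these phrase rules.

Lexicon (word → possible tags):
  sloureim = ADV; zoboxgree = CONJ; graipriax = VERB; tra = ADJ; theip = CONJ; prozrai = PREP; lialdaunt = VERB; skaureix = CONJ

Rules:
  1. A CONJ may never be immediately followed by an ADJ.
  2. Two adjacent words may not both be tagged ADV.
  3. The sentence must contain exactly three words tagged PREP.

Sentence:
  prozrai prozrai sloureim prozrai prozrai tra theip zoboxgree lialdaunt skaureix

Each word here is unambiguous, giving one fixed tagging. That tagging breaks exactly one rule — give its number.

3

Fixed tagging: PREP PREP ADV PREP PREP ADJ CONJ CONJ VERB CONJ.
Rule check: R1 holds, R2 holds, R3 violated.
Only rule 3 fails.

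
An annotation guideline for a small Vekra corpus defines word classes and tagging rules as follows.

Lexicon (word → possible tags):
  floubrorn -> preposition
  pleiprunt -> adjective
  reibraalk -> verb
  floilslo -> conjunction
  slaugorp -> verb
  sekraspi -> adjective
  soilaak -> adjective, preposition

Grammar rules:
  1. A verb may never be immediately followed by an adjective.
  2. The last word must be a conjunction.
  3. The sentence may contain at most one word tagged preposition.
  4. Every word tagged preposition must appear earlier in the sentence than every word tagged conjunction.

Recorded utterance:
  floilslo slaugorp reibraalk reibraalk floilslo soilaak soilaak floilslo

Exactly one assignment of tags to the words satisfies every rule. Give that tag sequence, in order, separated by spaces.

Candidates per position — 1:floilslo {conjunction}; 2:slaugorp {verb}; 3:reibraalk {verb}; 4:reibraalk {verb}; 5:floilslo {conjunction}; 6:soilaak {adjective,preposition}; 7:soilaak {adjective,preposition}; 8:floilslo {conjunction}.
Word 6 cannot be preposition — rule 4 would then fail for every completion. It is adjective.
Word 7 cannot be preposition — rule 4 would then fail for every completion. It is adjective.
So the tagging must be: conjunction verb verb verb conjunction adjective adjective conjunction.
Check: rule 1 ok; rule 2 ok; rule 3 ok; rule 4 ok.

conjunction verb verb verb conjunction adjective adjective conjunction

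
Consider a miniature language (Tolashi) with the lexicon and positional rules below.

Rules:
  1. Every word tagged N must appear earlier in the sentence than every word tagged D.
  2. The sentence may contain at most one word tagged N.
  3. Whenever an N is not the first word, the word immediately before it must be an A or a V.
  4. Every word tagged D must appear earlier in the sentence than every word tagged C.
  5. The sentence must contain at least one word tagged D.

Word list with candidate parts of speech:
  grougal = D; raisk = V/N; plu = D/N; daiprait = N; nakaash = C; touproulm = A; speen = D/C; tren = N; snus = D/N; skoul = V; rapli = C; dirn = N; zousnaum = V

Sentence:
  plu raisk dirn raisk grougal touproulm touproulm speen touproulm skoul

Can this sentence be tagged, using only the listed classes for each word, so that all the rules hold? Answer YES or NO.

NO

Candidates per position — 1:plu {D,N}; 2:raisk {V,N}; 3:dirn {N}; 4:raisk {V,N}; 5:grougal {D}; 6:touproulm {A}; 7:touproulm {A}; 8:speen {D,C}; 9:touproulm {A}; 10:skoul {V}.
Every candidate sequence violates at least one rule; no consistent tagging exists.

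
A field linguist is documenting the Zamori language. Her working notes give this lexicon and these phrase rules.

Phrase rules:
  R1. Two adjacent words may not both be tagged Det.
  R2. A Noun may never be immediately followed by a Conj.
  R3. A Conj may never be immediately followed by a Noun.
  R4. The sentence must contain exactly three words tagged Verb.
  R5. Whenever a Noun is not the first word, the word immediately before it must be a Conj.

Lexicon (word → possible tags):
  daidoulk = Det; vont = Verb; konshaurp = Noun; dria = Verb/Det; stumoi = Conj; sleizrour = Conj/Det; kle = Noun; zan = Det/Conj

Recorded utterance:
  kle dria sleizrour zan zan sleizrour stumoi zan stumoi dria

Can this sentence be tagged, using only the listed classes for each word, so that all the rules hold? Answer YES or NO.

Candidates per position — 1:kle {Noun}; 2:dria {Verb,Det}; 3:sleizrour {Conj,Det}; 4:zan {Det,Conj}; 5:zan {Det,Conj}; 6:sleizrour {Conj,Det}; 7:stumoi {Conj}; 8:zan {Det,Conj}; 9:stumoi {Conj}; 10:dria {Verb,Det}.
Rule 4 cannot be satisfied by any choice of tags from the lexicon.
So there is no consistent tagging.

NO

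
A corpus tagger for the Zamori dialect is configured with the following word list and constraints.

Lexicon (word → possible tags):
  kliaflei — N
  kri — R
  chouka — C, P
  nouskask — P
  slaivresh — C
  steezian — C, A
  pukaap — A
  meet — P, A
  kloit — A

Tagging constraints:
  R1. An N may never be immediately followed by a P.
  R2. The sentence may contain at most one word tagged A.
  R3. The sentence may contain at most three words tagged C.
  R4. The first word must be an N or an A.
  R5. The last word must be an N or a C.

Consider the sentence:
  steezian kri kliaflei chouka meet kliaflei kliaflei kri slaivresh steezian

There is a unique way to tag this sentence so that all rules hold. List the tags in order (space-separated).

Candidates per position — 1:steezian {C,A}; 2:kri {R}; 3:kliaflei {N}; 4:chouka {C,P}; 5:meet {P,A}; 6:kliaflei {N}; 7:kliaflei {N}; 8:kri {R}; 9:slaivresh {C}; 10:steezian {C,A}.
Position 1: C is ruled out by rule 4; that leaves A.
Position 4: P is ruled out by rule 1; that leaves C.
Position 5: A is ruled out by rule 2; that leaves P.
Position 10: A is ruled out by rule 2; that leaves C.
The unique satisfying tagging is: A R N C P N N R C C.
Rule-by-rule: rule 1 ✓; rule 2 ✓; rule 3 ✓; rule 4 ✓; rule 5 ✓.

A R N C P N N R C C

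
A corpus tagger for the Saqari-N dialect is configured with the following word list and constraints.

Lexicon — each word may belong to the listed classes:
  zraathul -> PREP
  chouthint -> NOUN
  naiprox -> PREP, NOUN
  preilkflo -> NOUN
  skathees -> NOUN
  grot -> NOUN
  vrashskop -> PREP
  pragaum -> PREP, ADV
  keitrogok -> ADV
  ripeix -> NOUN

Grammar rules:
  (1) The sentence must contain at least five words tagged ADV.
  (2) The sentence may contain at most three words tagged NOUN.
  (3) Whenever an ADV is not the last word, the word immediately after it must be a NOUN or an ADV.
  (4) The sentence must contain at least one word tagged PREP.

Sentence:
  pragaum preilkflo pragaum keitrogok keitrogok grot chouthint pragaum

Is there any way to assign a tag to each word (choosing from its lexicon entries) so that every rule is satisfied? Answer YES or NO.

NO

Candidates per position — 1:pragaum {PREP,ADV}; 2:preilkflo {NOUN}; 3:pragaum {PREP,ADV}; 4:keitrogok {ADV}; 5:keitrogok {ADV}; 6:grot {NOUN}; 7:chouthint {NOUN}; 8:pragaum {PREP,ADV}.
Every candidate sequence violates at least one rule; no consistent tagging exists.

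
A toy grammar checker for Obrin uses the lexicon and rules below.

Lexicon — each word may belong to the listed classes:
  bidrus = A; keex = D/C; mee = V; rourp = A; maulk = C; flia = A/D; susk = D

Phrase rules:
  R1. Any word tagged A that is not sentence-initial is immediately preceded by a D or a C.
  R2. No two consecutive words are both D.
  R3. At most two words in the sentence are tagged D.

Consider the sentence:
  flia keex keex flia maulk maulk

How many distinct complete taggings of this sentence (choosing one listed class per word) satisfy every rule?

Candidates per position — 1:flia {A,D}; 2:keex {D,C}; 3:keex {D,C}; 4:flia {A,D}; 5:maulk {C}; 6:maulk {C}.
There are 16 candidate sequences in total.
Checking each against the rules leaves 8 sequences.
Count = 8.

8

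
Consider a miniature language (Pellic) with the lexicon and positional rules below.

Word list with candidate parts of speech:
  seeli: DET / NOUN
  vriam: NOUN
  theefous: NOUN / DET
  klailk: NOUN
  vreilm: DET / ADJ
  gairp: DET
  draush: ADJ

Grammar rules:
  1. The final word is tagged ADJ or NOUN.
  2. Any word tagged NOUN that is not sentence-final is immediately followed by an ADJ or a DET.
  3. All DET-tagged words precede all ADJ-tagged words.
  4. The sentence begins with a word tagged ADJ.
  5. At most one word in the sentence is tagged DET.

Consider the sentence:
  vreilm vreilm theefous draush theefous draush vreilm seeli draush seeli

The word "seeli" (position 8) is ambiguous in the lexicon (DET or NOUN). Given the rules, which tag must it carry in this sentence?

Candidates per position — 1:vreilm {DET,ADJ}; 2:vreilm {DET,ADJ}; 3:theefous {NOUN,DET}; 4:draush {ADJ}; 5:theefous {NOUN,DET}; 6:draush {ADJ}; 7:vreilm {DET,ADJ}; 8:seeli {DET,NOUN}; 9:draush {ADJ}; 10:seeli {DET,NOUN}.
Position 1: DET is ruled out by rule 4; that leaves ADJ.
Position 2: DET is ruled out by rule 3; that leaves ADJ.
Position 3: DET is ruled out by rule 3; that leaves NOUN.
Position 5: DET is ruled out by rule 3; that leaves NOUN.
Position 7: DET is ruled out by rule 3; that leaves ADJ.
Position 8: DET is ruled out by rule 3; that leaves NOUN.
Position 10: DET is ruled out by rule 1; that leaves NOUN.
That leaves exactly one tagging: ADJ ADJ NOUN ADJ NOUN ADJ ADJ NOUN ADJ NOUN.
Rule-by-rule: rule 1 ✓; rule 2 ✓; rule 3 ✓; rule 4 ✓; rule 5 ✓.

NOUN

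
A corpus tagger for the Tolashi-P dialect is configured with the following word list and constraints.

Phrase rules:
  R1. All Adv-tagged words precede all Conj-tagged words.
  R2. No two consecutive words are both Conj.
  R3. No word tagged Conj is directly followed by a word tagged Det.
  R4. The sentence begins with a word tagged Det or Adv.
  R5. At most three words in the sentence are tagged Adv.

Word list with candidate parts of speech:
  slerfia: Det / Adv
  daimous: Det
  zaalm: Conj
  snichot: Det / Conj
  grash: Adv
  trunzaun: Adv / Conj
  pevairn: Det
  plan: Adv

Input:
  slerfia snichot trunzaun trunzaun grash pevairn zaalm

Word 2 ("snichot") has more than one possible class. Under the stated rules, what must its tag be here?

Det

Candidates per position — 1:slerfia {Det,Adv}; 2:snichot {Det,Conj}; 3:trunzaun {Adv,Conj}; 4:trunzaun {Adv,Conj}; 5:grash {Adv}; 6:pevairn {Det}; 7:zaalm {Conj}.
Position 2: Conj is ruled out by rule 1; that leaves Det.
Position 3: Conj is ruled out by rule 1; that leaves Adv.
Position 4: Conj is ruled out by rule 1; that leaves Adv.
Position 1: Adv is ruled out by rule 5; that leaves Det.
So the tagging must be: Det Det Adv Adv Adv Det Conj.
Checking: rule 1 ✓; rule 2 ✓; rule 3 ✓; rule 4 ✓; rule 5 ✓.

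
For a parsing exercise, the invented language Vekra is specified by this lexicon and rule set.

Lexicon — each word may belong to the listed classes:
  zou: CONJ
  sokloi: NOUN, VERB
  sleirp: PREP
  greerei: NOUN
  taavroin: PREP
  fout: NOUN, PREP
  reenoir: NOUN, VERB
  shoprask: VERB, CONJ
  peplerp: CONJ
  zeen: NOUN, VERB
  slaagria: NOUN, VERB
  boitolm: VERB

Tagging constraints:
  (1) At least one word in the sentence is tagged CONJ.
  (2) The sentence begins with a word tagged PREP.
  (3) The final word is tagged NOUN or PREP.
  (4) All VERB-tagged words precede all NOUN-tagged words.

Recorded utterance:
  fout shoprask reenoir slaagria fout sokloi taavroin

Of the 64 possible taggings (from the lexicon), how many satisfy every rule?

Candidates per position — 1:fout {NOUN,PREP}; 2:shoprask {VERB,CONJ}; 3:reenoir {NOUN,VERB}; 4:slaagria {NOUN,VERB}; 5:fout {NOUN,PREP}; 6:sokloi {NOUN,VERB}; 7:taavroin {PREP}.
There are 64 candidate sequences in total.
Checking each against the rules leaves 7 sequences.
Count = 7.

7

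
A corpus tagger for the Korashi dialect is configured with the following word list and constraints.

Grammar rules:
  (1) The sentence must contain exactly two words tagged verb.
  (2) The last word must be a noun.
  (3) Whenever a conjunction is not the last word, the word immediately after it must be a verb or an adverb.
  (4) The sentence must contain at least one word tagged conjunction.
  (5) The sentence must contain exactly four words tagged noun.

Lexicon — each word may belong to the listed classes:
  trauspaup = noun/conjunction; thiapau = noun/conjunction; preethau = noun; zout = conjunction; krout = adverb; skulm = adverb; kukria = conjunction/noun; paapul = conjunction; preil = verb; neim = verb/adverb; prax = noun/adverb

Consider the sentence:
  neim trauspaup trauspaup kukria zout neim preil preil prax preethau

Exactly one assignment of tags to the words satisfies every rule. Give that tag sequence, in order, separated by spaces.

Candidates per position — 1:neim {verb,adverb}; 2:trauspaup {noun,conjunction}; 3:trauspaup {noun,conjunction}; 4:kukria {conjunction,noun}; 5:zout {conjunction}; 6:neim {verb,adverb}; 7:preil {verb}; 8:preil {verb}; 9:prax {noun,adverb}; 10:preethau {noun}.
Position 1: tagging it verb would leave rule 1 unsatisfiable, so it must be adverb.
Position 2: tagging it conjunction would leave rule 3 unsatisfiable, so it must be noun.
Position 3: tagging it conjunction would leave rule 3 unsatisfiable, so it must be noun.
Position 4: tagging it conjunction would leave rule 3 unsatisfiable, so it must be noun.
Position 6: tagging it verb would leave rule 1 unsatisfiable, so it must be adverb.
Position 9: tagging it noun would leave rule 5 unsatisfiable, so it must be adverb.
That leaves exactly one tagging: adverb noun noun noun conjunction adverb verb verb adverb noun.
Check: rule 1 ✓; rule 2 ✓; rule 3 ✓; rule 4 ✓; rule 5 ✓.

adverb noun noun noun conjunction adverb verb verb adverb noun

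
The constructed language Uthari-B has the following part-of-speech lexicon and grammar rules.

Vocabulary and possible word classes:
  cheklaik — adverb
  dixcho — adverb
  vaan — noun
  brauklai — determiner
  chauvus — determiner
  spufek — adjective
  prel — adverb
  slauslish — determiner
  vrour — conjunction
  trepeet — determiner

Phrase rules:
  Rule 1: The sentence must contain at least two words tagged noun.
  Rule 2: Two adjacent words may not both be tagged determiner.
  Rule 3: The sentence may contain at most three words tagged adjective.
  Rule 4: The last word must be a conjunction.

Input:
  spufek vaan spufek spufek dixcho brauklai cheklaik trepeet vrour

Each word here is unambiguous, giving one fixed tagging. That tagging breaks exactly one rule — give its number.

1

Fixed tagging: adjective noun adjective adjective adverb determiner adverb determiner conjunction.
Applying the rules: R1 fail, R2 pass, R3 pass, R4 pass.
Only rule 1 fails.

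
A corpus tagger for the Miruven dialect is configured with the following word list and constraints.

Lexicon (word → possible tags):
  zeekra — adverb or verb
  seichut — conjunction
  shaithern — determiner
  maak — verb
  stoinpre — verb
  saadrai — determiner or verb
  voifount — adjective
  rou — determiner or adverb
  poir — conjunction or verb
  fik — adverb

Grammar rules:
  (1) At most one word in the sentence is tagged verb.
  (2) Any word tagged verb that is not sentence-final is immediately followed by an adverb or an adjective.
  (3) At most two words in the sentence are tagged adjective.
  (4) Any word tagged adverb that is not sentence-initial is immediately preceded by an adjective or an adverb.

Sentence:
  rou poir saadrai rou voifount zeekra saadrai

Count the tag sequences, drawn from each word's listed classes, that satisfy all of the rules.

Candidates per position — 1:rou {determiner,adverb}; 2:poir {conjunction,verb}; 3:saadrai {determiner,verb}; 4:rou {determiner,adverb}; 5:voifount {adjective}; 6:zeekra {adverb,verb}; 7:saadrai {determiner,verb}.
There are 64 candidate sequences in total.
The sequences that satisfy every rule: determiner conjunction determiner determiner adjective adverb determiner; determiner conjunction determiner determiner adjective adverb verb; adverb conjunction determiner determiner adjective adverb determiner; adverb conjunction determiner determiner adjective adverb verb.
Count = 4.

4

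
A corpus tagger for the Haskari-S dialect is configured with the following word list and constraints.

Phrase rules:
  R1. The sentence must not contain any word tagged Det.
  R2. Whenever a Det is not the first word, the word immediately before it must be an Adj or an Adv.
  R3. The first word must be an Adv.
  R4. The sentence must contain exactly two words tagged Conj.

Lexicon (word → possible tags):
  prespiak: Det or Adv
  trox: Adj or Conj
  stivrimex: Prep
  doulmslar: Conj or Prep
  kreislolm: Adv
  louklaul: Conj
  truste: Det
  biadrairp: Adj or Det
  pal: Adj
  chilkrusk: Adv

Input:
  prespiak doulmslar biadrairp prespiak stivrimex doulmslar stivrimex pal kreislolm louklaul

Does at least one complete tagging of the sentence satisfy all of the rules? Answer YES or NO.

Candidates per position — 1:prespiak {Det,Adv}; 2:doulmslar {Conj,Prep}; 3:biadrairp {Adj,Det}; 4:prespiak {Det,Adv}; 5:stivrimex {Prep}; 6:doulmslar {Conj,Prep}; 7:stivrimex {Prep}; 8:pal {Adj}; 9:kreislolm {Adv}; 10:louklaul {Conj}.
One satisfying assignment: Adv Prep Adj Adv Prep Conj Prep Adj Adv Conj.
Verifying each rule — rule 1 satisfied; rule 2 satisfied; rule 3 satisfied; rule 4 satisfied.

YES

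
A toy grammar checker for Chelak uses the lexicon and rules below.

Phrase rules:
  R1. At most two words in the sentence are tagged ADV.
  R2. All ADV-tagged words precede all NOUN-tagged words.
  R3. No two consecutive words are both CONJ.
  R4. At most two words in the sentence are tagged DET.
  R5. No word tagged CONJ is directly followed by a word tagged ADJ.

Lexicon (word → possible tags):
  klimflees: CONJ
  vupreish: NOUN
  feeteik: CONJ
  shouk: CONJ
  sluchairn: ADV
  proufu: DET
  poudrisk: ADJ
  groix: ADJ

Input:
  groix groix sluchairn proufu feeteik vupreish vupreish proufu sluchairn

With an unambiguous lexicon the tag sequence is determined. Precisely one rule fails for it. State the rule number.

Fixed tagging: ADJ ADJ ADV DET CONJ NOUN NOUN DET ADV.
Checking each rule: R1 ✓, R2 ✗, R3 ✓, R4 ✓, R5 ✓.
Only rule 2 fails.

2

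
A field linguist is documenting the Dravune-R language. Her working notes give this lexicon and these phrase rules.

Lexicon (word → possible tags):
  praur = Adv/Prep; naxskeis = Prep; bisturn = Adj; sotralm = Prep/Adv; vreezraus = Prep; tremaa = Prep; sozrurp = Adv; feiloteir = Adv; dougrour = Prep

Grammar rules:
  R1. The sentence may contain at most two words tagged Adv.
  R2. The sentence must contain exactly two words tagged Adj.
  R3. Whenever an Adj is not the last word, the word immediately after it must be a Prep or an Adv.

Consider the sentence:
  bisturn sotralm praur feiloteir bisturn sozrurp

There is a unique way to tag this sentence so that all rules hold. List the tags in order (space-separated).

Adj Prep Prep Adv Adj Adv

Candidates per position — 1:bisturn {Adj}; 2:sotralm {Prep,Adv}; 3:praur {Adv,Prep}; 4:feiloteir {Adv}; 5:bisturn {Adj}; 6:sozrurp {Adv}.
Position 2: tagging it Adv would leave rule 1 unsatisfiable, so it must be Prep.
Position 3: tagging it Adv would leave rule 1 unsatisfiable, so it must be Prep.
The only consistent sequence is: Adj Prep Prep Adv Adj Adv.
Check: rule 1 ok; rule 2 ok; rule 3 ok.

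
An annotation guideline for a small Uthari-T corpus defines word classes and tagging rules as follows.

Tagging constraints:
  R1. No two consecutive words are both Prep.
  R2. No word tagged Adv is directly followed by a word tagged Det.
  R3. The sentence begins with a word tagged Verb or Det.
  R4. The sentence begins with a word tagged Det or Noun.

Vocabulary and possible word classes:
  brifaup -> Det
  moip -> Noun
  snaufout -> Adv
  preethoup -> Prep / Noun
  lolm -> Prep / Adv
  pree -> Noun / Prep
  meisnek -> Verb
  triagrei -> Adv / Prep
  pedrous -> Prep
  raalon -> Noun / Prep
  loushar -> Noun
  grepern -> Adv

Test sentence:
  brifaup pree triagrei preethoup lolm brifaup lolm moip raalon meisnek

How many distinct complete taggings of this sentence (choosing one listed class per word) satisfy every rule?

Candidates per position — 1:brifaup {Det}; 2:pree {Noun,Prep}; 3:triagrei {Adv,Prep}; 4:preethoup {Prep,Noun}; 5:lolm {Prep,Adv}; 6:brifaup {Det}; 7:lolm {Prep,Adv}; 8:moip {Noun}; 9:raalon {Noun,Prep}; 10:meisnek {Verb}.
There are 64 candidate sequences in total.
Checking each against the rules leaves 12 sequences.
Count = 12.

12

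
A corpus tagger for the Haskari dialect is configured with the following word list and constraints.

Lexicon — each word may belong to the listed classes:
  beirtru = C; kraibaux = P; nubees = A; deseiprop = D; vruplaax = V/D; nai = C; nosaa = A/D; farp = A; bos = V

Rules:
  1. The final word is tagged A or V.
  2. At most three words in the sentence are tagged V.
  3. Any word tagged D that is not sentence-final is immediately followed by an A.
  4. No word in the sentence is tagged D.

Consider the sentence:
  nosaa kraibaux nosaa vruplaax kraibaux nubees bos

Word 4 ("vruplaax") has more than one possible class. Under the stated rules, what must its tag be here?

V

Candidates per position — 1:nosaa {A,D}; 2:kraibaux {P}; 3:nosaa {A,D}; 4:vruplaax {V,D}; 5:kraibaux {P}; 6:nubees {A}; 7:bos {V}.
Position 1: tagging it D would leave rule 3 unsatisfiable, so it must be A.
Position 3: tagging it D would leave rule 3 unsatisfiable, so it must be A.
Position 4: tagging it D would leave rule 3 unsatisfiable, so it must be V.
The only consistent sequence is: A P A V P A V.
Rule-by-rule: rule 1 ok; rule 2 ok; rule 3 ok; rule 4 ok.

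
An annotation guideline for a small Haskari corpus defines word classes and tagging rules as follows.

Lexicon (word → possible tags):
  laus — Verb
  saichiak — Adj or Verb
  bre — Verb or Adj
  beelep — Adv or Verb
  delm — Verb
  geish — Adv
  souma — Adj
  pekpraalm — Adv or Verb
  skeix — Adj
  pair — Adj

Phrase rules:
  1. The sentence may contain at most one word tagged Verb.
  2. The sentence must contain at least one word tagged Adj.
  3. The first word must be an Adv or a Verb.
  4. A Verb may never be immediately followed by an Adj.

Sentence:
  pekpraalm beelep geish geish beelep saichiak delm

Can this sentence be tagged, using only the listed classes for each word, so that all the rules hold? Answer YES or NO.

Candidates per position — 1:pekpraalm {Adv,Verb}; 2:beelep {Adv,Verb}; 3:geish {Adv}; 4:geish {Adv}; 5:beelep {Adv,Verb}; 6:saichiak {Adj,Verb}; 7:delm {Verb}.
One satisfying assignment: Adv Adv Adv Adv Adv Adj Verb.
Check: rule 1 ✓; rule 2 ✓; rule 3 ✓; rule 4 ✓.

YES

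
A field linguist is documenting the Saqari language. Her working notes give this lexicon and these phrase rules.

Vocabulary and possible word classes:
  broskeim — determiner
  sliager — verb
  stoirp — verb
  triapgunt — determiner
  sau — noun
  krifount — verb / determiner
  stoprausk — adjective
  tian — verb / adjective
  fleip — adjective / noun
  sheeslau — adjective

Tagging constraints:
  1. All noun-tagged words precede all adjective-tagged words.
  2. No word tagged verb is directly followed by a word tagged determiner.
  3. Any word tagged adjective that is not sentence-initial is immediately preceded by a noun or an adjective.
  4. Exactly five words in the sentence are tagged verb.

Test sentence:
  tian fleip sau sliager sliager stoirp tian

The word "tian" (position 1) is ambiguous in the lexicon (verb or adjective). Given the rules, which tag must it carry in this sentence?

verb

Candidates per position — 1:tian {verb,adjective}; 2:fleip {adjective,noun}; 3:sau {noun}; 4:sliager {verb}; 5:sliager {verb}; 6:stoirp {verb}; 7:tian {verb,adjective}.
If word 1 were adjective, no tagging could satisfy rule 1; so word 1 is verb.
If word 2 were adjective, no tagging could satisfy rule 1; so word 2 is noun.
If word 7 were adjective, no tagging could satisfy rule 3; so word 7 is verb.
The unique satisfying tagging is: verb noun noun verb verb verb verb.
Verifying each rule — rule 1 ok; rule 2 ok; rule 3 ok; rule 4 ok.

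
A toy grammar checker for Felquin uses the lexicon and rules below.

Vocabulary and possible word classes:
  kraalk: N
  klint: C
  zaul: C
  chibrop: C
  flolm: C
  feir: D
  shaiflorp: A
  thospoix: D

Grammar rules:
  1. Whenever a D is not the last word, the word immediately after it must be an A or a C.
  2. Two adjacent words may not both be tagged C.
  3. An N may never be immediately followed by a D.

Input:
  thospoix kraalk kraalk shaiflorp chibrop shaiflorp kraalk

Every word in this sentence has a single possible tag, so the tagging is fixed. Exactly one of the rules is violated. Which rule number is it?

1

Fixed tagging: D N N A C A N.
Checking each rule: R1 fail, R2 pass, R3 pass.
Only rule 1 fails.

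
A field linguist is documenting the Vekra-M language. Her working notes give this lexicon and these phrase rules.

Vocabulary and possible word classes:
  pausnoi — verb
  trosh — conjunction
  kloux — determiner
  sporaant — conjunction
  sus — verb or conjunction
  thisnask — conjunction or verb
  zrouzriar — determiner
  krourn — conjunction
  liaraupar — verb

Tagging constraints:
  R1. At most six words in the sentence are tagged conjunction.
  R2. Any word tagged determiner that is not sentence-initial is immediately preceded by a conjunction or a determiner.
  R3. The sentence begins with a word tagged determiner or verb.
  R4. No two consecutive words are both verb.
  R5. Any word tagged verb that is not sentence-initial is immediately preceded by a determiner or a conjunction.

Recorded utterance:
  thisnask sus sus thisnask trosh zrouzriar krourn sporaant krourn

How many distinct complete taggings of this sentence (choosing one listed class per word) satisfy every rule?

2

Candidates per position — 1:thisnask {conjunction,verb}; 2:sus {verb,conjunction}; 3:sus {verb,conjunction}; 4:thisnask {conjunction,verb}; 5:trosh {conjunction}; 6:zrouzriar {determiner}; 7:krourn {conjunction}; 8:sporaant {conjunction}; 9:krourn {conjunction}.
There are 16 candidate sequences in total.
The sequences that satisfy every rule: verb conjunction verb conjunction conjunction determiner conjunction conjunction conjunction; verb conjunction conjunction verb conjunction determiner conjunction conjunction conjunction.
Count = 2.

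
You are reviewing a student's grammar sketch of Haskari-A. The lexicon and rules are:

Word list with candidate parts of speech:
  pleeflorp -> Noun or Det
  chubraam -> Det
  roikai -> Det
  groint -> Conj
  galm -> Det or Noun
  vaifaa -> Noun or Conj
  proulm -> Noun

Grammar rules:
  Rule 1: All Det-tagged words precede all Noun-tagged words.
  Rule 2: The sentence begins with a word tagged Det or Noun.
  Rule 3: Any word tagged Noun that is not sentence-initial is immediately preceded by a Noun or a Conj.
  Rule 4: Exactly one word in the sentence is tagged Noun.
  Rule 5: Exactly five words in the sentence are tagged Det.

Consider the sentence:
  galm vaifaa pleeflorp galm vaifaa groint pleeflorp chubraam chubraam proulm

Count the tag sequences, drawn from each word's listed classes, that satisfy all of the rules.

0

Candidates per position — 1:galm {Det,Noun}; 2:vaifaa {Noun,Conj}; 3:pleeflorp {Noun,Det}; 4:galm {Det,Noun}; 5:vaifaa {Noun,Conj}; 6:groint {Conj}; 7:pleeflorp {Noun,Det}; 8:chubraam {Det}; 9:chubraam {Det}; 10:proulm {Noun}.
There are 64 candidate sequences in total.
Rule 3 cannot be satisfied by any choice of tags from the lexicon.
So there is no consistent tagging.
Count = 0.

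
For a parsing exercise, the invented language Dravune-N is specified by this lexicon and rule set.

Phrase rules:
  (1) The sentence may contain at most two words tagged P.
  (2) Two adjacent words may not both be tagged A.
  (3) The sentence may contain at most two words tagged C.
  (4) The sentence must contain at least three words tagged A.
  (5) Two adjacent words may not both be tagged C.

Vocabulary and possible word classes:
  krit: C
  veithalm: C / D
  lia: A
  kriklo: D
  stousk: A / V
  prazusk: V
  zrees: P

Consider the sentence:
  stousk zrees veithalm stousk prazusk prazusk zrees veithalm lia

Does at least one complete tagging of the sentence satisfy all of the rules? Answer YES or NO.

YES

Candidates per position — 1:stousk {A,V}; 2:zrees {P}; 3:veithalm {C,D}; 4:stousk {A,V}; 5:prazusk {V}; 6:prazusk {V}; 7:zrees {P}; 8:veithalm {C,D}; 9:lia {A}.
One satisfying assignment: A P D A V V P C A.
Checking: rule 1 ok; rule 2 ok; rule 3 ok; rule 4 ok; rule 5 ok.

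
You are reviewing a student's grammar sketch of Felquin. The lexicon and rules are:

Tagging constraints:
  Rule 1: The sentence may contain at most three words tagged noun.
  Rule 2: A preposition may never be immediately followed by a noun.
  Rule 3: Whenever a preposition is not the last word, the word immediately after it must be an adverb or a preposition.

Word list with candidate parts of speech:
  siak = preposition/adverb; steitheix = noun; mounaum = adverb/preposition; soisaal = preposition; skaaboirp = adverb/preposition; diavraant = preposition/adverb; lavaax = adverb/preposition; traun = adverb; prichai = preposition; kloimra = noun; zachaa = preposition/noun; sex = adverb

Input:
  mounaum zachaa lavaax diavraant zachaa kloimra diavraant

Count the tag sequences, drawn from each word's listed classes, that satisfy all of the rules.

12

Candidates per position — 1:mounaum {adverb,preposition}; 2:zachaa {preposition,noun}; 3:lavaax {adverb,preposition}; 4:diavraant {preposition,adverb}; 5:zachaa {preposition,noun}; 6:kloimra {noun}; 7:diavraant {preposition,adverb}.
There are 64 candidate sequences in total.
Checking each against the rules leaves 12 sequences.
Count = 12.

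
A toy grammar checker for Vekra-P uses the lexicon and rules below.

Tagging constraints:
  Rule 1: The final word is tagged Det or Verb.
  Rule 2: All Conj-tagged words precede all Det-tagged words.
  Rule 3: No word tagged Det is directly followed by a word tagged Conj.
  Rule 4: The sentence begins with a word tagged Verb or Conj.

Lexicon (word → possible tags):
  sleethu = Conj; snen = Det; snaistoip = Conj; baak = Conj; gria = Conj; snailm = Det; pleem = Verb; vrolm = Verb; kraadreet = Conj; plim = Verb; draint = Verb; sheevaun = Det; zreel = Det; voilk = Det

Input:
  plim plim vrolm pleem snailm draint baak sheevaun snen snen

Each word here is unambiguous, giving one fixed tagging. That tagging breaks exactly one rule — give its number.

2

Fixed tagging: Verb Verb Verb Verb Det Verb Conj Det Det Det.
Applying the rules: R1 holds, R2 violated, R3 holds, R4 holds.
Only rule 2 fails.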